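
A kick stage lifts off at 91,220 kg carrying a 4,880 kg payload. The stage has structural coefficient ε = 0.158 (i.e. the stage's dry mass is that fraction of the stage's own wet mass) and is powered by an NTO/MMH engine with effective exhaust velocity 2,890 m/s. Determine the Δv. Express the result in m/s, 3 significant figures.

Stage wet mass = m₀ − payload = 91,220 − 4,880 = 86,340 kg.
Stage dry mass = ε × stage wet mass = 0.158 × 86,340 = 13,641.7 kg.
Burnout mass m_f = stage dry + payload = 13,641.7 + 4,880 = 18,521.7 kg.
Using Δv = v_e ln(m₀/m_f): Δv = v_e · ln(91,220/18,521.7) = 2890.0 × ln(4.925) = 2890.0 × 1.5943 ≈ 4608 m/s.

Δv ≈ 4610 m/s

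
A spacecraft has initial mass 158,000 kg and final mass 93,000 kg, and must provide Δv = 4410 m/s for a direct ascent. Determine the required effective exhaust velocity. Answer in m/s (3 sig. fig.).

v_e ≈ 8320 m/s

ln(m₀/m_f) = ln(158000/93000) = ln(1.699) = 0.5300.
v_e = Δv / ln(m₀/m_f) = 4410 / 0.5300 = 8320.8 m/s.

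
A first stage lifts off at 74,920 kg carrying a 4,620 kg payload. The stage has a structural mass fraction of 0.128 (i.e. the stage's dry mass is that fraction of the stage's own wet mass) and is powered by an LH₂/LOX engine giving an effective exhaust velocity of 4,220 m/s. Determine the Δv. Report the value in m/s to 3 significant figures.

Δv ≈ 7200 m/s

Stage wet mass = m₀ − payload = 74,920 − 4,620 = 70,300 kg.
Stage dry mass = ε × stage wet mass = 0.128 × 70,300 = 8,998.4 kg.
Burnout mass m_f = stage dry + payload = 8,998.4 + 4,620 = 13,618.4 kg.
Using Δv = v_e ln(m₀/m_f): Δv = v_e · ln(74,920/13,618.4) = 4220.0 × ln(5.501) = 4220.0 × 1.7050 ≈ 7195 m/s.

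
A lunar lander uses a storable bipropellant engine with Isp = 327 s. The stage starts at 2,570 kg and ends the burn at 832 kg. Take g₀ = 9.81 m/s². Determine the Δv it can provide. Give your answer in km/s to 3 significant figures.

Δv ≈ 3.62 km/s

v_e = Isp · g₀ = 327 × 9.81 = 3207.9 m/s.
From the ideal rocket equation, Δv = v_e · ln(m₀/m_f) = 3207.9 × ln(3.089) = 3207.9 × 1.1278 ≈ 3617.9 m/s.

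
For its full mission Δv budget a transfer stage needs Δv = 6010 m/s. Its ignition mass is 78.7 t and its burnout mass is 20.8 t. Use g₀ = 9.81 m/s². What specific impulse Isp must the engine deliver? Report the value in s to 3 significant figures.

Isp ≈ 460 s

ln(m₀/m_f) = ln(78700/20800) = ln(3.784) = 1.3307.
Using Δv = v_e ln(m₀/m_f): v_e = Δv / ln(m₀/m_f) = 6010 / 1.3307 = 4516.5 m/s.
Isp = v_e / g₀ = 4516.5 / 9.81 = 460.4 s.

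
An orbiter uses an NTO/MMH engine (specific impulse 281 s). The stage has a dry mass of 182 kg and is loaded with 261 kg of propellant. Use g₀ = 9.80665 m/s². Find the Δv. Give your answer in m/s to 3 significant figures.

v_e = Isp · g₀ = 281 × 9.80665 = 2755.7 m/s.
m₀ = m_dry + m_prop = 182 + 261 = 443 kg.
From the ideal rocket equation, Δv = v_e · ln(m₀/m_f) = 2755.7 × ln(2.434) = 2755.7 × 0.8896 ≈ 2451.3 m/s.

Δv ≈ 2450 m/s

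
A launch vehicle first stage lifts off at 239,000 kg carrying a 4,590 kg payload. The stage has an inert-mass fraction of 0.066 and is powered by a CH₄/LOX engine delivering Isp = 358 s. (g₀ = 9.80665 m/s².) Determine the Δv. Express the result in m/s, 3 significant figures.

Stage wet mass = m₀ − payload = 239,000 − 4,590 = 234,410 kg.
Stage dry mass = ε × stage wet mass = 0.066 × 234,410 = 15,471.1 kg.
Burnout mass m_f = stage dry + payload = 15,471.1 + 4,590 = 20,061.1 kg.
v_e = Isp · g₀ = 358 × 9.80665 = 3510.8 m/s.
Δv = v_e · ln(239,000/20,061.1) = 3510.8 × ln(11.91) = 3510.8 × 2.4777 ≈ 8699 m/s.

Δv ≈ 8700 m/s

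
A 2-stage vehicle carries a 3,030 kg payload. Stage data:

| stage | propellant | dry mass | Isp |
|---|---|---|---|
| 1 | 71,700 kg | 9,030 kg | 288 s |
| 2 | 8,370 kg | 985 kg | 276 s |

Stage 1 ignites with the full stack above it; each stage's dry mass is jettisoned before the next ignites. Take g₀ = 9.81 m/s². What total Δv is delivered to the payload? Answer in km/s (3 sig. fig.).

Ignition mass of stage 1 = 71,700+9,030 + 8,370+985 + 3,030 = 93,115 kg.
Stage 1: m₀ = 93,115 kg, m_f = 93,115 − 71,700 = 21,415 kg; Δv = 288×9.81×ln(4.348) = 2825.3×1.4697 ≈ 4152 m/s.
Stage 2: m₀ = 12,385 kg, m_f = 12,385 − 8,370 = 4,015 kg; Δv = 276×9.81×ln(3.085) = 2707.6×1.1264 ≈ 3050 m/s.
Total Δv = 4152 + 3050 = 7202 m/s.

Δv ≈ 7.20 km/s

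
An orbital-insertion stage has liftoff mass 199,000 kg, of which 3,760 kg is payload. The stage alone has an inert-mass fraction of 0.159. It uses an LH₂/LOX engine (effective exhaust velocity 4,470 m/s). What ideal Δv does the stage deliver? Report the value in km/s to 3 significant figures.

Δv ≈ 7.79 km/s

Stage wet mass = m₀ − payload = 199,000 − 3,760 = 195,240 kg.
Stage dry mass = ε × stage wet mass = 0.159 × 195,240 = 31,043.2 kg.
Burnout mass m_f = stage dry + payload = 31,043.2 + 3,760 = 34,803.2 kg.
By the Tsiolkovsky rocket equation, Δv = v_e · ln(199,000/34,803.2) = 4470.0 × ln(5.718) = 4470.0 × 1.7436 ≈ 7794 m/s.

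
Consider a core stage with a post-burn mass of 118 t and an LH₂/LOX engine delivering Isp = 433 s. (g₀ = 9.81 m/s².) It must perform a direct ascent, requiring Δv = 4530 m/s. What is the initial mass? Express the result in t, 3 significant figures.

v_e = Isp · g₀ = 433 × 9.81 = 4247.7 m/s.
Rocket equation: m₀/m_f = exp(Δv / v_e) = exp(4530 / 4247.7) = exp(1.0665) = 2.9051.
m₀ = m_f × 2.9051 = 118 × 2.9051 = 342.802 t.

initial mass ≈ 343 t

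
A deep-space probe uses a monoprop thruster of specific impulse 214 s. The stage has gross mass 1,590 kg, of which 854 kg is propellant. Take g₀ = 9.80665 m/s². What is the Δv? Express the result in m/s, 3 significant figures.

Δv ≈ 1620 m/s

v_e = Isp · g₀ = 214 × 9.80665 = 2098.6 m/s.
m_f = m₀ − m_prop = 1,590 − 854 = 736 kg.
Rocket equation: Δv = v_e · ln(m₀/m_f) = 2098.6 × ln(2.16) = 2098.6 × 0.7703 ≈ 1616.5 m/s.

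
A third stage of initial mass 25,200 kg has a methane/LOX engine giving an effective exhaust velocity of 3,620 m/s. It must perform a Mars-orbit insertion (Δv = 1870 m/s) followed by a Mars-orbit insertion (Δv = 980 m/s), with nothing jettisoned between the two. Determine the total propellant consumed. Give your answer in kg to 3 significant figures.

total propellant consumed ≈ 13700 kg

After the first burn: m = 25200 × exp(−1870/3620.0) = 25200 × 0.59656 = 15,033.3 kg.
After the second burn: m = 15,033.3 × exp(−980/3620.0) = 15,033.3 × 0.76283 = 11,467.9 kg.
Total propellant = m₀ − m_final = 25200 − 11,467.9 = 13,732.1 kg.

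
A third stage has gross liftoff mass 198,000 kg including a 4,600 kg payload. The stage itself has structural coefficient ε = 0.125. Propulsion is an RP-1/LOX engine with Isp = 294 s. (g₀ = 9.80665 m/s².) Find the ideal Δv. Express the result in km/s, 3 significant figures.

Stage wet mass = m₀ − payload = 198,000 − 4,600 = 193,400 kg.
Stage dry mass = ε × stage wet mass = 0.125 × 193,400 = 24,175 kg.
Burnout mass m_f = stage dry + payload = 24,175 + 4,600 = 28,775 kg.
v_e = Isp · g₀ = 294 × 9.80665 = 2883.2 m/s.
By the Tsiolkovsky rocket equation, Δv = v_e · ln(198,000/28,775) = 2883.2 × ln(6.881) = 2883.2 × 1.9288 ≈ 5561 m/s.

Δv ≈ 5.56 km/s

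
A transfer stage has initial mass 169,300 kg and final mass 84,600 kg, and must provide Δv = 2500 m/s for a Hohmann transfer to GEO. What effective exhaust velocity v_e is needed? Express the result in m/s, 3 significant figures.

ln(m₀/m_f) = ln(169300/84600) = ln(2.001) = 0.6937.
By the Tsiolkovsky rocket equation, v_e = Δv / ln(m₀/m_f) = 2500 / 0.6937 = 3603.7 m/s.

v_e ≈ 3600 m/s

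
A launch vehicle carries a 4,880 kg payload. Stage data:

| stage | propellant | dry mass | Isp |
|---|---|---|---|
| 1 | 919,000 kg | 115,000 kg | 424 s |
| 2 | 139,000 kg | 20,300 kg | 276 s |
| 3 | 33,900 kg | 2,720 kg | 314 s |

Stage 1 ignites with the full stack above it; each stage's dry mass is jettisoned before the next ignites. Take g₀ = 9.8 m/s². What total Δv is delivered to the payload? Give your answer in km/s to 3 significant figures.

Ignition mass of stage 1 = 919,000+115,000 + 139,000+20,300 + 33,900+2,720 + 4,880 = 1,234,800 kg.
Stage 1: m₀ = 1,234,800 kg, m_f = 1,234,800 − 919,000 = 315,800 kg; Δv = 424×9.8×ln(3.91) = 4155.2×1.3636 ≈ 5666 m/s.
Stage 2: m₀ = 200,800 kg, m_f = 200,800 − 139,000 = 61,800 kg; Δv = 276×9.8×ln(3.249) = 2704.8×1.1784 ≈ 3187 m/s.
Stage 3: m₀ = 41,500 kg, m_f = 41,500 − 33,900 = 7,600 kg; Δv = 314×9.8×ln(5.461) = 3077.2×1.6975 ≈ 5224 m/s.
Total Δv = 5666 + 3187 + 5224 = 14077 m/s.

Δv ≈ 14.1 km/s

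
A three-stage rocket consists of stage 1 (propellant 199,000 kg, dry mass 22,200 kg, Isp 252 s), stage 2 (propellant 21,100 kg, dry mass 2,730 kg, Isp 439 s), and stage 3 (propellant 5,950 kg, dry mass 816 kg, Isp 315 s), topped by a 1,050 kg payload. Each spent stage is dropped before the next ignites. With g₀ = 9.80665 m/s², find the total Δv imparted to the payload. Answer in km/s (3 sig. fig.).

Δv ≈ 13.0 km/s

Ignition mass of stage 1 = 199,000+22,200 + 21,100+2,730 + 5,950+816 + 1,050 = 252,846 kg.
Stage 1: m₀ = 252,846 kg, m_f = 252,846 − 199,000 = 53,846 kg; Δv = 252×9.80665×ln(4.696) = 2471.3×1.5467 ≈ 3822 m/s.
Stage 2: m₀ = 31,646 kg, m_f = 31,646 − 21,100 = 10,546 kg; Δv = 439×9.80665×ln(3.001) = 4305.1×1.0989 ≈ 4731 m/s.
Stage 3: m₀ = 7,816 kg, m_f = 7,816 − 5,950 = 1,866 kg; Δv = 315×9.80665×ln(4.189) = 3089.1×1.4324 ≈ 4425 m/s.
Total Δv = 3822 + 4731 + 4425 = 12978 m/s.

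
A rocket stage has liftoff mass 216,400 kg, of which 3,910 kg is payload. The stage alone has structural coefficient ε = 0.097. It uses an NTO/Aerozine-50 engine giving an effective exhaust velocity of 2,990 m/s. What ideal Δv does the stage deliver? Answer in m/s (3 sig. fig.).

Δv ≈ 6510 m/s

Stage wet mass = m₀ − payload = 216,400 − 3,910 = 212,490 kg.
Stage dry mass = ε × stage wet mass = 0.097 × 212,490 = 20,611.5 kg.
Burnout mass m_f = stage dry + payload = 20,611.5 + 3,910 = 24,521.5 kg.
Using Δv = v_e ln(m₀/m_f): Δv = v_e · ln(216,400/24,521.5) = 2990.0 × ln(8.825) = 2990.0 × 2.1776 ≈ 6511 m/s.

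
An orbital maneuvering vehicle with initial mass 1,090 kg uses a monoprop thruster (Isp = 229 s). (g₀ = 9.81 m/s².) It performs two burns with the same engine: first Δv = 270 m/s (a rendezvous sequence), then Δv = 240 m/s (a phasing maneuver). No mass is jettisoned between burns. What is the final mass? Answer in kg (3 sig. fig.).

final mass ≈ 869 kg

v_e = Isp · g₀ = 229 × 9.81 = 2246.5 m/s.
After the first burn: m = 1090 × exp(−270/2246.5) = 1090 × 0.88675 = 966.558 kg.
After the second burn: m = 966.558 × exp(−240/2246.5) = 966.558 × 0.89868 = 868.626 kg.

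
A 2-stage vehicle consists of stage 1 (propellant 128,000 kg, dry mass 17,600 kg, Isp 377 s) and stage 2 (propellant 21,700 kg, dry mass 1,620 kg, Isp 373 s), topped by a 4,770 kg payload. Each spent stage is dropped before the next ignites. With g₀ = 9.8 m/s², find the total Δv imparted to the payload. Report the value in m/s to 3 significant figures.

Ignition mass of stage 1 = 128,000+17,600 + 21,700+1,620 + 4,770 = 173,690 kg.
Stage 1: m₀ = 173,690 kg, m_f = 173,690 − 128,000 = 45,690 kg; Δv = 377×9.8×ln(3.801) = 3694.6×1.3354 ≈ 4934 m/s.
Stage 2: m₀ = 28,090 kg, m_f = 28,090 − 21,700 = 6,390 kg; Δv = 373×9.8×ln(4.396) = 3655.4×1.4807 ≈ 5412 m/s.
Total Δv = 4934 + 5412 = 10346 m/s.

Δv ≈ 10300 m/s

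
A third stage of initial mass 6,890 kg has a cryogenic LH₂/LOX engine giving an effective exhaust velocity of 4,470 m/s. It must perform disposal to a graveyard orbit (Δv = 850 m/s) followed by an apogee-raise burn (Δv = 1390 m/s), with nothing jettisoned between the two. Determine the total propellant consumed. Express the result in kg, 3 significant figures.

total propellant consumed ≈ 2720 kg

After the first burn: m = 6890 × exp(−850/4470.0) = 6890 × 0.82683 = 5,696.86 kg.
After the second burn: m = 5,696.86 × exp(−1390/4470.0) = 5,696.86 × 0.73274 = 4,174.32 kg.
Total propellant = m₀ − m_final = 6890 − 4,174.32 = 2,715.68 kg.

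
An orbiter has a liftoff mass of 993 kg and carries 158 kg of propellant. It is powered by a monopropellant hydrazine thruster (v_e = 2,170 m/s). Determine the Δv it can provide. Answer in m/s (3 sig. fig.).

m_f = m₀ − m_prop = 993 − 158 = 835 kg.
By the Tsiolkovsky rocket equation, Δv = v_e · ln(m₀/m_f) = 2170.0 × ln(1.189) = 2170.0 × 0.1733 ≈ 376.1 m/s.

Δv ≈ 376 m/s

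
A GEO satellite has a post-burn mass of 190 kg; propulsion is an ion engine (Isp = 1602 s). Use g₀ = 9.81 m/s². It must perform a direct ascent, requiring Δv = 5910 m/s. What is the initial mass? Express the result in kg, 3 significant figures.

initial mass ≈ 277 kg

v_e = Isp · g₀ = 1602 × 9.81 = 15715.6 m/s.
From the ideal rocket equation, m₀/m_f = exp(Δv / v_e) = exp(5910 / 15715.6) = exp(0.3761) = 1.4565.
m₀ = m_f × 1.4565 = 190 × 1.4565 = 276.735 kg.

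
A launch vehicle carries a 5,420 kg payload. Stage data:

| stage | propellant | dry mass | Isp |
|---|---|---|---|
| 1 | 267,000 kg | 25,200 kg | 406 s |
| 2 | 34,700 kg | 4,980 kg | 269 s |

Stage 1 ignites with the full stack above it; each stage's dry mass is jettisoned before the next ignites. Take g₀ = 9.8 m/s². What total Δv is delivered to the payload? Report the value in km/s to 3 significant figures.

Ignition mass of stage 1 = 267,000+25,200 + 34,700+4,980 + 5,420 = 337,300 kg.
Stage 1: m₀ = 337,300 kg, m_f = 337,300 − 267,000 = 70,300 kg; Δv = 406×9.8×ln(4.798) = 3978.8×1.5682 ≈ 6240 m/s.
Stage 2: m₀ = 45,100 kg, m_f = 45,100 − 34,700 = 10,400 kg; Δv = 269×9.8×ln(4.337) = 2636.2×1.4671 ≈ 3868 m/s.
Total Δv = 6240 + 3868 = 10108 m/s.

Δv ≈ 10.1 km/s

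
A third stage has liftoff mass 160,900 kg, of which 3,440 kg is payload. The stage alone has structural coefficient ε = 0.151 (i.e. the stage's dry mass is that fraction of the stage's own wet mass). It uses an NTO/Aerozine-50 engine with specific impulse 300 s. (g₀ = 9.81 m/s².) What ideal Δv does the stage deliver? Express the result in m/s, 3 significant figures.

Δv ≈ 5230 m/s

Stage wet mass = m₀ − payload = 160,900 − 3,440 = 157,460 kg.
Stage dry mass = ε × stage wet mass = 0.151 × 157,460 = 23,776.5 kg.
Burnout mass m_f = stage dry + payload = 23,776.5 + 3,440 = 27,216.5 kg.
v_e = Isp · g₀ = 300 × 9.81 = 2943.0 m/s.
Using Δv = v_e ln(m₀/m_f): Δv = v_e · ln(160,900/27,216.5) = 2943.0 × ln(5.912) = 2943.0 × 1.7770 ≈ 5230 m/s.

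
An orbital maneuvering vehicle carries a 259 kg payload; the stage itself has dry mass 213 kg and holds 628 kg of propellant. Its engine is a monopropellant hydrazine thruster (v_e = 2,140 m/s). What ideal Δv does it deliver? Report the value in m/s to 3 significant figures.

m₀ = payload + dry + propellant = 259 + 213 + 628 = 1,100 kg.
m_f = payload + dry = 259 + 213 = 472 kg.
Using Δv = v_e ln(m₀/m_f): Δv = v_e · ln(m₀/m_f) = 2140.0 × ln(2.331) = 2140.0 × 0.8461 ≈ 1810.6 m/s.

Δv ≈ 1810 m/s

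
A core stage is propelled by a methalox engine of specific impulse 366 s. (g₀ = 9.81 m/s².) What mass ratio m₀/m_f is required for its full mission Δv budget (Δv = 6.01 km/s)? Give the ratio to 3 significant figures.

mass ratio ≈ 5.33

v_e = Isp · g₀ = 366 × 9.81 = 3590.5 m/s.
Using Δv = v_e ln(m₀/m_f): m₀/m_f = exp(Δv / v_e) = exp(6010 / 3590.5) = exp(1.6739) = 5.3328.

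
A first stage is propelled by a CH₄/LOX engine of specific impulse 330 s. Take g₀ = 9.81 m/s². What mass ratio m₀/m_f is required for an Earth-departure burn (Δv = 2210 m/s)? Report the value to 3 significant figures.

v_e = Isp · g₀ = 330 × 9.81 = 3237.3 m/s.
Using Δv = v_e ln(m₀/m_f): m₀/m_f = exp(Δv / v_e) = exp(2210 / 3237.3) = exp(0.6827) = 1.9792.

mass ratio ≈ 1.98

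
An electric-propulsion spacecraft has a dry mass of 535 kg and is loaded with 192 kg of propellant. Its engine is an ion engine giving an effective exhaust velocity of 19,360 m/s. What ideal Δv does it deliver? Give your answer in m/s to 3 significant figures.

Δv ≈ 5940 m/s

m₀ = m_dry + m_prop = 535 + 192 = 727 kg.
By the Tsiolkovsky rocket equation, Δv = v_e · ln(m₀/m_f) = 19360.0 × ln(1.359) = 19360.0 × 0.3067 ≈ 5936.9 m/s.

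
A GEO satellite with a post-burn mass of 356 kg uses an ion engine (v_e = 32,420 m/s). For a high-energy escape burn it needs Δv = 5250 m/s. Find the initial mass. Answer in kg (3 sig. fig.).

initial mass ≈ 419 kg

m₀/m_f = exp(Δv / v_e) = exp(5250 / 32420.0) = exp(0.1619) = 1.1758.
m₀ = m_f × 1.1758 = 356 × 1.1758 = 418.585 kg.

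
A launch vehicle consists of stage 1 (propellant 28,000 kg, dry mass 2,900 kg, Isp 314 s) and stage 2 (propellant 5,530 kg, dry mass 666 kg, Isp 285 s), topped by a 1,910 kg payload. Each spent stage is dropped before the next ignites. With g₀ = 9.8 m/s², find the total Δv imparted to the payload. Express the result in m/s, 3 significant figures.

Δv ≈ 7100 m/s

Ignition mass of stage 1 = 28,000+2,900 + 5,530+666 + 1,910 = 39,006 kg.
Stage 1: m₀ = 39,006 kg, m_f = 39,006 − 28,000 = 11,006 kg; Δv = 314×9.8×ln(3.544) = 3077.2×1.2653 ≈ 3894 m/s.
Stage 2: m₀ = 8,106 kg, m_f = 8,106 − 5,530 = 2,576 kg; Δv = 285×9.8×ln(3.147) = 2793.0×1.1464 ≈ 3202 m/s.
Total Δv = 3894 + 3202 = 7096 m/s.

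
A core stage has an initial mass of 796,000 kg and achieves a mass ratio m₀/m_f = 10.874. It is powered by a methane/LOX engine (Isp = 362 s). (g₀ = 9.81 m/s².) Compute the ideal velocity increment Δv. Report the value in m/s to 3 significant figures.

Δv ≈ 8470 m/s

v_e = Isp · g₀ = 362 × 9.81 = 3551.2 m/s.
From the ideal rocket equation, Δv = v_e · ln(10.874) = 3551.2 × 2.3864 ≈ 8474.5 m/s.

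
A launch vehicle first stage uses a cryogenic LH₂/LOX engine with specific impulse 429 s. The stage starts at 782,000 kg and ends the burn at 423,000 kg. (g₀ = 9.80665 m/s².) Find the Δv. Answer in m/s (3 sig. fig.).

Δv ≈ 2590 m/s

v_e = Isp · g₀ = 429 × 9.80665 = 4207.1 m/s.
Rocket equation: Δv = v_e · ln(m₀/m_f) = 4207.1 × ln(1.849) = 4207.1 × 0.6145 ≈ 2585.2 m/s.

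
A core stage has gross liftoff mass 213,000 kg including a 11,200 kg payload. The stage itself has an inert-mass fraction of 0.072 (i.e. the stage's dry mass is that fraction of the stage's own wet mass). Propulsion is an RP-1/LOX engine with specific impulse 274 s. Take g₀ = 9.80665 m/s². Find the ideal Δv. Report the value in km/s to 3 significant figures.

Stage wet mass = m₀ − payload = 213,000 − 11,200 = 201,800 kg.
Stage dry mass = ε × stage wet mass = 0.072 × 201,800 = 14,529.6 kg.
Burnout mass m_f = stage dry + payload = 14,529.6 + 11,200 = 25,729.6 kg.
v_e = Isp · g₀ = 274 × 9.80665 = 2687.0 m/s.
By the Tsiolkovsky rocket equation, Δv = v_e · ln(213,000/25,729.6) = 2687.0 × ln(8.278) = 2687.0 × 2.1137 ≈ 5679 m/s.

Δv ≈ 5.68 km/s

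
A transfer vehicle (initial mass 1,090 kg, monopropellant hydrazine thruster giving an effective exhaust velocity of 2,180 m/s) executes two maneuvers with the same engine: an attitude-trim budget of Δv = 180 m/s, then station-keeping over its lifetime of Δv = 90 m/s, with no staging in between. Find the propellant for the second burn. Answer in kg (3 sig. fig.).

propellant for the second burn ≈ 40.6 kg

After the first burn: m = 1090 × exp(−180/2180.0) = 1090 × 0.92075 = 1,003.62 kg.
After the second burn: m = 1,003.62 × exp(−90/2180.0) = 1,003.62 × 0.95956 = 963.034 kg.
Second-burn propellant = 1,003.62 − 963.034 = 40.586 kg.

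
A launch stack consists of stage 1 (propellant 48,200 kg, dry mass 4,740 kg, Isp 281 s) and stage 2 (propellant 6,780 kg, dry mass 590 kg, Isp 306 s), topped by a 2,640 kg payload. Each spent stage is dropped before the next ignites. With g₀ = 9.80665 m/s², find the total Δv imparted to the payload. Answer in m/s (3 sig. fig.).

Ignition mass of stage 1 = 48,200+4,740 + 6,780+590 + 2,640 = 62,950 kg.
Stage 1: m₀ = 62,950 kg, m_f = 62,950 − 48,200 = 14,750 kg; Δv = 281×9.80665×ln(4.268) = 2755.7×1.4511 ≈ 3999 m/s.
Stage 2: m₀ = 10,010 kg, m_f = 10,010 − 6,780 = 3,230 kg; Δv = 306×9.80665×ln(3.099) = 3000.8×1.1311 ≈ 3394 m/s.
Total Δv = 3999 + 3394 = 7393 m/s.

Δv ≈ 7390 m/s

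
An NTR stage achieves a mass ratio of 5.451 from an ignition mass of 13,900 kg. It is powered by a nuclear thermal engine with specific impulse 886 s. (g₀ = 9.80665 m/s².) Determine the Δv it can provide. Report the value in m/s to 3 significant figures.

v_e = Isp · g₀ = 886 × 9.80665 = 8688.7 m/s.
Rocket equation: Δv = v_e · ln(5.451) = 8688.7 × 1.6958 ≈ 14734.3 m/s.

Δv ≈ 14700 m/s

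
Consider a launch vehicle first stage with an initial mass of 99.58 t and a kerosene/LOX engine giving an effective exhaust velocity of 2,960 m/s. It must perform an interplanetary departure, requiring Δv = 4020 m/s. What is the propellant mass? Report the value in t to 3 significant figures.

propellant mass ≈ 74.0 t

Rocket equation: m₀/m_f = exp(Δv / v_e) = exp(4020 / 2960.0) = exp(1.3581) = 3.8888.
m_f = 99.58 / 3.8888 = 25.6069 t, so propellant = m₀ − m_f = 99.58 − 25.6069 = 73.9731 t.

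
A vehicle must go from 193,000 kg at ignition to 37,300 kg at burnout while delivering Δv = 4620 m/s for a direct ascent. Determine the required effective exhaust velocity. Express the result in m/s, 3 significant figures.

v_e ≈ 2810 m/s

ln(m₀/m_f) = ln(193000/37300) = ln(5.174) = 1.6437.
Using Δv = v_e ln(m₀/m_f): v_e = Δv / ln(m₀/m_f) = 4620 / 1.6437 = 2810.7 m/s.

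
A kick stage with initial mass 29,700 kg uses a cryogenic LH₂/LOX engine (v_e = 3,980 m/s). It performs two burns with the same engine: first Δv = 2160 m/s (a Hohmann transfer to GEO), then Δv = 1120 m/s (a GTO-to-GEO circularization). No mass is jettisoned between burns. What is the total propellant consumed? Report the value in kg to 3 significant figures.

After the first burn: m = 29700 × exp(−2160/3980.0) = 29700 × 0.58117 = 17,260.7 kg.
After the second burn: m = 17,260.7 × exp(−1120/3980.0) = 17,260.7 × 0.75472 = 13,027 kg.
Total propellant = m₀ − m_final = 29700 − 13,027 = 16,673 kg.

total propellant consumed ≈ 16700 kg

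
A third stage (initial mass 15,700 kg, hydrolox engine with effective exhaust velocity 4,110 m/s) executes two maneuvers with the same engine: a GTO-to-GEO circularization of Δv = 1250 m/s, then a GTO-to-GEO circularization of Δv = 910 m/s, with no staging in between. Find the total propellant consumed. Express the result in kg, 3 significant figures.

total propellant consumed ≈ 6420 kg

After the first burn: m = 15700 × exp(−1250/4110.0) = 15700 × 0.73776 = 11,582.8 kg.
After the second burn: m = 11,582.8 × exp(−910/4110.0) = 11,582.8 × 0.80139 = 9,282.34 kg.
Total propellant = m₀ − m_final = 15700 − 9,282.34 = 6,417.66 kg.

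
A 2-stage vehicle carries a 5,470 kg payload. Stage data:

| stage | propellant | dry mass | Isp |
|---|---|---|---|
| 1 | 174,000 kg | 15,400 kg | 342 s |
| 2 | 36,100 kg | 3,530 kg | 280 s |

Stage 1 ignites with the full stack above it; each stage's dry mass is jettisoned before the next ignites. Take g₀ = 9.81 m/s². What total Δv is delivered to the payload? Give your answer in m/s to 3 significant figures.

Ignition mass of stage 1 = 174,000+15,400 + 36,100+3,530 + 5,470 = 234,500 kg.
Stage 1: m₀ = 234,500 kg, m_f = 234,500 − 174,000 = 60,500 kg; Δv = 342×9.81×ln(3.876) = 3355.0×1.3548 ≈ 4545 m/s.
Stage 2: m₀ = 45,100 kg, m_f = 45,100 − 36,100 = 9,000 kg; Δv = 280×9.81×ln(5.011) = 2746.8×1.6117 ≈ 4427 m/s.
Total Δv = 4545 + 4427 = 8972 m/s.

Δv ≈ 8970 m/s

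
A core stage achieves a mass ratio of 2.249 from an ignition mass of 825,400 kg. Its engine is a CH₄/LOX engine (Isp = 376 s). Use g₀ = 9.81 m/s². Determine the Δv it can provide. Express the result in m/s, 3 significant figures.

Δv ≈ 2990 m/s

v_e = Isp · g₀ = 376 × 9.81 = 3688.6 m/s.
Δv = v_e · ln(2.249) = 3688.6 × 0.8105 ≈ 2989.5 m/s.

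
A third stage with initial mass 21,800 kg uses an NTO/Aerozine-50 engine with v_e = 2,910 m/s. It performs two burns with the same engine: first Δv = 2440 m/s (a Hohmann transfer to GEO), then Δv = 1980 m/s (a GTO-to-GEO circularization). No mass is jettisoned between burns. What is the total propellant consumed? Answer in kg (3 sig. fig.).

total propellant consumed ≈ 17000 kg

After the first burn: m = 21800 × exp(−2440/2910.0) = 21800 × 0.43236 = 9,425.45 kg.
After the second burn: m = 9,425.45 × exp(−1980/2910.0) = 9,425.45 × 0.50641 = 4,773.14 kg.
Total propellant = m₀ − m_final = 21800 − 4,773.14 = 17,026.86 kg.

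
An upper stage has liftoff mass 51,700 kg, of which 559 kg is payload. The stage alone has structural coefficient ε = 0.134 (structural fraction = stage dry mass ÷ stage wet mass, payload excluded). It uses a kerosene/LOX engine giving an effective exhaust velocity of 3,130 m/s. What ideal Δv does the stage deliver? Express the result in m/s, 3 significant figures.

Stage wet mass = m₀ − payload = 51,700 − 559 = 51,141 kg.
Stage dry mass = ε × stage wet mass = 0.134 × 51,141 = 6,852.89 kg.
Burnout mass m_f = stage dry + payload = 6,852.89 + 559 = 7,411.89 kg.
Δv = v_e · ln(51,700/7,411.89) = 3130.0 × ln(6.975) = 3130.0 × 1.9424 ≈ 6080 m/s.

Δv ≈ 6080 m/s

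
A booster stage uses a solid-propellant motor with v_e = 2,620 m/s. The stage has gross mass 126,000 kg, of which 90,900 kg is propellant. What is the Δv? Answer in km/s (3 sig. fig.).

m_f = m₀ − m_prop = 126,000 − 90,900 = 35,100 kg.
Δv = v_e · ln(m₀/m_f) = 2620.0 × ln(3.59) = 2620.0 × 1.2781 ≈ 3348.6 m/s.

Δv ≈ 3.35 km/s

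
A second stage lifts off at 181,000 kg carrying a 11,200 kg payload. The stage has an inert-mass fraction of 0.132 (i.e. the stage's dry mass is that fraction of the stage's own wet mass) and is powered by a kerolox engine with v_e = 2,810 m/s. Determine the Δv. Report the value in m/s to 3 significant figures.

Stage wet mass = m₀ − payload = 181,000 − 11,200 = 169,800 kg.
Stage dry mass = ε × stage wet mass = 0.132 × 169,800 = 22,413.6 kg.
Burnout mass m_f = stage dry + payload = 22,413.6 + 11,200 = 33,613.6 kg.
Using Δv = v_e ln(m₀/m_f): Δv = v_e · ln(181,000/33,613.6) = 2810.0 × ln(5.385) = 2810.0 × 1.6836 ≈ 4731 m/s.

Δv ≈ 4730 m/s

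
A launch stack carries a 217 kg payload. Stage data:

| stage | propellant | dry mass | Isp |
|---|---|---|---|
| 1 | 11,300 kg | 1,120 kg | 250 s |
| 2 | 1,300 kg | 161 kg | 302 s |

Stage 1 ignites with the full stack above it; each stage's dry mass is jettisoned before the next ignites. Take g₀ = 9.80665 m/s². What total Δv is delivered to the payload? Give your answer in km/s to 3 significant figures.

Ignition mass of stage 1 = 11,300+1,120 + 1,300+161 + 217 = 14,098 kg.
Stage 1: m₀ = 14,098 kg, m_f = 14,098 − 11,300 = 2,798 kg; Δv = 250×9.80665×ln(5.039) = 2451.7×1.6171 ≈ 3965 m/s.
Stage 2: m₀ = 1,678 kg, m_f = 1,678 − 1,300 = 378 kg; Δv = 302×9.80665×ln(4.439) = 2961.6×1.4905 ≈ 4414 m/s.
Total Δv = 3965 + 4414 = 8379 m/s.

Δv ≈ 8.38 km/s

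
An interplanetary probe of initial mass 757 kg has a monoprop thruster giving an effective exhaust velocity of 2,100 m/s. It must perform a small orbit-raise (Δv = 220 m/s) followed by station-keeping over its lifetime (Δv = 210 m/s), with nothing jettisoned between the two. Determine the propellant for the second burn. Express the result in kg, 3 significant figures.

After the first burn: m = 757 × exp(−220/2100.0) = 757 × 0.90054 = 681.709 kg.
After the second burn: m = 681.709 × exp(−210/2100.0) = 681.709 × 0.90484 = 616.838 kg.
Second-burn propellant = 681.709 − 616.838 = 64.871 kg.

propellant for the second burn ≈ 64.9 kg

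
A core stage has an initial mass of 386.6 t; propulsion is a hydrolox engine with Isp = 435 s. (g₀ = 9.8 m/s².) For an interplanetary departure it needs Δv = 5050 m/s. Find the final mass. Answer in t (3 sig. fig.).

v_e = Isp · g₀ = 435 × 9.8 = 4263.0 m/s.
From the ideal rocket equation, m₀/m_f = exp(Δv / v_e) = exp(5050 / 4263.0) = exp(1.1846) = 3.2694.
m_f = m₀ / 3.2694 = 386.6 / 3.2694 = 118.248 t.

final mass ≈ 118 t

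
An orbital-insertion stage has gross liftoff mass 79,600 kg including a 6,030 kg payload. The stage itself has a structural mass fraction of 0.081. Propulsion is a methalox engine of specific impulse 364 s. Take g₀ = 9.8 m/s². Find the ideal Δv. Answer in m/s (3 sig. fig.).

Stage wet mass = m₀ − payload = 79,600 − 6,030 = 73,570 kg.
Stage dry mass = ε × stage wet mass = 0.081 × 73,570 = 5,959.17 kg.
Burnout mass m_f = stage dry + payload = 5,959.17 + 6,030 = 11,989.17 kg.
v_e = Isp · g₀ = 364 × 9.8 = 3567.2 m/s.
Δv = v_e · ln(79,600/11,989.17) = 3567.2 × ln(6.639) = 3567.2 × 1.8930 ≈ 6753 m/s.

Δv ≈ 6750 m/s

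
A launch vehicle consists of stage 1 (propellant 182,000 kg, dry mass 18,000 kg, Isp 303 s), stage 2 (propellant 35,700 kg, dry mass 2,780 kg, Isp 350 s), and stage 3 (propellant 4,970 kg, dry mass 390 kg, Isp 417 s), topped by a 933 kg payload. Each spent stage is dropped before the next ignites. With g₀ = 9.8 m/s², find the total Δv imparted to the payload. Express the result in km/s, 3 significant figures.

Δv ≈ 15.9 km/s

Ignition mass of stage 1 = 182,000+18,000 + 35,700+2,780 + 4,970+390 + 933 = 244,773 kg.
Stage 1: m₀ = 244,773 kg, m_f = 244,773 − 182,000 = 62,773 kg; Δv = 303×9.8×ln(3.899) = 2969.4×1.3608 ≈ 4041 m/s.
Stage 2: m₀ = 44,773 kg, m_f = 44,773 − 35,700 = 9,073 kg; Δv = 350×9.8×ln(4.935) = 3430.0×1.5963 ≈ 5475 m/s.
Stage 3: m₀ = 6,293 kg, m_f = 6,293 − 4,970 = 1,323 kg; Δv = 417×9.8×ln(4.757) = 4086.6×1.5595 ≈ 6373 m/s.
Total Δv = 4041 + 5475 + 6373 = 15889 m/s.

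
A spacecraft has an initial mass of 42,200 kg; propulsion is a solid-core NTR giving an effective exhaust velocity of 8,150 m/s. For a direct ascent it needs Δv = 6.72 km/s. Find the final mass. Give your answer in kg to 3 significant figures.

final mass ≈ 18500 kg

Using Δv = v_e ln(m₀/m_f): m₀/m_f = exp(Δv / v_e) = exp(6720 / 8150.0) = exp(0.8245) = 2.2808.
m_f = m₀ / 2.2808 = 42,200 / 2.2808 = 18,502.3 kg.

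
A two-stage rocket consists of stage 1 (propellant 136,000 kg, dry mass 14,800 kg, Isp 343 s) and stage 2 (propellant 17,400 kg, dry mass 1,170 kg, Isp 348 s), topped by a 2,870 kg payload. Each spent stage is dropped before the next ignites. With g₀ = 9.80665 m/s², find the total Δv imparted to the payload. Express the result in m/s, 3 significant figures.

Δv ≈ 10900 m/s

Ignition mass of stage 1 = 136,000+14,800 + 17,400+1,170 + 2,870 = 172,240 kg.
Stage 1: m₀ = 172,240 kg, m_f = 172,240 − 136,000 = 36,240 kg; Δv = 343×9.80665×ln(4.753) = 3363.7×1.5587 ≈ 5243 m/s.
Stage 2: m₀ = 21,440 kg, m_f = 21,440 − 17,400 = 4,040 kg; Δv = 348×9.80665×ln(5.307) = 3412.7×1.6690 ≈ 5696 m/s.
Total Δv = 5243 + 5696 = 10939 m/s.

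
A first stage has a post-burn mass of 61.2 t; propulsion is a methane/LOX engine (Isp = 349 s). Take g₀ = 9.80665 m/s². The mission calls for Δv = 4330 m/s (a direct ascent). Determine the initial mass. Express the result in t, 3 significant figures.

v_e = Isp · g₀ = 349 × 9.80665 = 3422.5 m/s.
By the Tsiolkovsky rocket equation, m₀/m_f = exp(Δv / v_e) = exp(4330 / 3422.5) = exp(1.2651) = 3.5436.
m₀ = m_f × 3.5436 = 61.2 × 3.5436 = 216.868 t.

initial mass ≈ 217 t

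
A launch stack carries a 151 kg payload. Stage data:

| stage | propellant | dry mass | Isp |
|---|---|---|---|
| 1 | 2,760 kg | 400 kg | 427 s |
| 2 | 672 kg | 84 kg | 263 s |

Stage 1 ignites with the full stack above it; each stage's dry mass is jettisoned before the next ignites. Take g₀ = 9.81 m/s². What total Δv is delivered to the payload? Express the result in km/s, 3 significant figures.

Δv ≈ 8.24 km/s

Ignition mass of stage 1 = 2,760+400 + 672+84 + 151 = 4,067 kg.
Stage 1: m₀ = 4,067 kg, m_f = 4,067 − 2,760 = 1,307 kg; Δv = 427×9.81×ln(3.112) = 4188.9×1.1352 ≈ 4755 m/s.
Stage 2: m₀ = 907 kg, m_f = 907 − 672 = 235 kg; Δv = 263×9.81×ln(3.86) = 2580.0×1.3506 ≈ 3484 m/s.
Total Δv = 4755 + 3484 = 8239 m/s.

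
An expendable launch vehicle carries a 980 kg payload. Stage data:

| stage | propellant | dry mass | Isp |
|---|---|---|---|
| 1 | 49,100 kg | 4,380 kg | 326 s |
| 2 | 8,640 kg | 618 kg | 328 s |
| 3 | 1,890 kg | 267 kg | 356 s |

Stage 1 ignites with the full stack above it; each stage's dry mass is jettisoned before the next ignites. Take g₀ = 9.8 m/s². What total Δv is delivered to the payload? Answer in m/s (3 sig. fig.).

Δv ≈ 11400 m/s

Ignition mass of stage 1 = 49,100+4,380 + 8,640+618 + 1,890+267 + 980 = 65,875 kg.
Stage 1: m₀ = 65,875 kg, m_f = 65,875 − 49,100 = 16,775 kg; Δv = 326×9.8×ln(3.927) = 3194.8×1.3679 ≈ 4370 m/s.
Stage 2: m₀ = 12,395 kg, m_f = 12,395 − 8,640 = 3,755 kg; Δv = 328×9.8×ln(3.301) = 3214.4×1.1942 ≈ 3839 m/s.
Stage 3: m₀ = 3,137 kg, m_f = 3,137 − 1,890 = 1,247 kg; Δv = 356×9.8×ln(2.516) = 3488.8×0.9225 ≈ 3219 m/s.
Total Δv = 4370 + 3839 + 3219 = 11428 m/s.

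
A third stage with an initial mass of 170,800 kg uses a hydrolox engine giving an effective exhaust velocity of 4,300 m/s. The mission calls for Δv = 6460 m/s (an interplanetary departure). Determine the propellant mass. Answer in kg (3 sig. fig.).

m₀/m_f = exp(Δv / v_e) = exp(6460 / 4300.0) = exp(1.5023) = 4.4921.
m_f = 170,800 / 4.4921 = 38,022.3 kg, so propellant = m₀ − m_f = 170,800 − 38,022.3 = 132,777.7 kg.

propellant mass ≈ 133000 kg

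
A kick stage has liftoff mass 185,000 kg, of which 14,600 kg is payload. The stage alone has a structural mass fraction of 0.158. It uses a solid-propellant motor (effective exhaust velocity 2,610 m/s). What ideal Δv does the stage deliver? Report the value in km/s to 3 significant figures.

Δv ≈ 3.90 km/s

Stage wet mass = m₀ − payload = 185,000 − 14,600 = 170,400 kg.
Stage dry mass = ε × stage wet mass = 0.158 × 170,400 = 26,923.2 kg.
Burnout mass m_f = stage dry + payload = 26,923.2 + 14,600 = 41,523.2 kg.
Rocket equation: Δv = v_e · ln(185,000/41,523.2) = 2610.0 × ln(4.455) = 2610.0 × 1.4941 ≈ 3900 m/s.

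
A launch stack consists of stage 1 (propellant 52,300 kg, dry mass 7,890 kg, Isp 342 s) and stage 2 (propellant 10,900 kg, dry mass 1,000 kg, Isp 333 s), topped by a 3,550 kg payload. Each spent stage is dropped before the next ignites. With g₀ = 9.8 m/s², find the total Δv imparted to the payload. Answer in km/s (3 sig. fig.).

Ignition mass of stage 1 = 52,300+7,890 + 10,900+1,000 + 3,550 = 75,640 kg.
Stage 1: m₀ = 75,640 kg, m_f = 75,640 − 52,300 = 23,340 kg; Δv = 342×9.8×ln(3.241) = 3351.6×1.1758 ≈ 3941 m/s.
Stage 2: m₀ = 15,450 kg, m_f = 15,450 − 10,900 = 4,550 kg; Δv = 333×9.8×ln(3.396) = 3263.4×1.2225 ≈ 3989 m/s.
Total Δv = 3941 + 3989 = 7930 m/s.

Δv ≈ 7.93 km/s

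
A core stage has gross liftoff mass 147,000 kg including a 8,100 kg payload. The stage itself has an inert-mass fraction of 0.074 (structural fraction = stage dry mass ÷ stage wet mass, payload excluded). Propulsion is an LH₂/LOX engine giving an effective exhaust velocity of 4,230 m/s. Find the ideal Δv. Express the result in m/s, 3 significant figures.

Δv ≈ 8800 m/s

Stage wet mass = m₀ − payload = 147,000 − 8,100 = 138,900 kg.
Stage dry mass = ε × stage wet mass = 0.074 × 138,900 = 10,278.6 kg.
Burnout mass m_f = stage dry + payload = 10,278.6 + 8,100 = 18,378.6 kg.
Δv = v_e · ln(147,000/18,378.6) = 4230.0 × ln(7.998) = 4230.0 × 2.0792 ≈ 8795 m/s.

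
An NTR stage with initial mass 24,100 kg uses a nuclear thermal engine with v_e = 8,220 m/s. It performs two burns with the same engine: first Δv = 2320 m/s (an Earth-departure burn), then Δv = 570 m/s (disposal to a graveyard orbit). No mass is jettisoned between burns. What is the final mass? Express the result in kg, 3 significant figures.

final mass ≈ 17000 kg

After the first burn: m = 24100 × exp(−2320/8220.0) = 24100 × 0.75409 = 18,173.6 kg.
After the second burn: m = 18,173.6 × exp(−570/8220.0) = 18,173.6 × 0.93301 = 16,956.2 kg.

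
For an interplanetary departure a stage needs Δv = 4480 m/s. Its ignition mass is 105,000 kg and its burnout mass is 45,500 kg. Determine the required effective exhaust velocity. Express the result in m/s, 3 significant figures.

ln(m₀/m_f) = ln(105000/45500) = ln(2.308) = 0.8362.
Rocket equation: v_e = Δv / ln(m₀/m_f) = 4480 / 0.8362 = 5357.3 m/s.

v_e ≈ 5360 m/s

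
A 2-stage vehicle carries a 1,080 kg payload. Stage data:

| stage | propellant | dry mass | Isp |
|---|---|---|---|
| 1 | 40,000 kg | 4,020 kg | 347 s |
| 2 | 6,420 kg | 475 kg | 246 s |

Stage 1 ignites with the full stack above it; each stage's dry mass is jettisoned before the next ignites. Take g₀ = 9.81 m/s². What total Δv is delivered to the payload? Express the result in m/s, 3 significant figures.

Ignition mass of stage 1 = 40,000+4,020 + 6,420+475 + 1,080 = 51,995 kg.
Stage 1: m₀ = 51,995 kg, m_f = 51,995 − 40,000 = 11,995 kg; Δv = 347×9.81×ln(4.335) = 3404.1×1.4667 ≈ 4993 m/s.
Stage 2: m₀ = 7,975 kg, m_f = 7,975 − 6,420 = 1,555 kg; Δv = 246×9.81×ln(5.129) = 2413.3×1.6348 ≈ 3945 m/s.
Total Δv = 4993 + 3945 = 8938 m/s.

Δv ≈ 8940 m/s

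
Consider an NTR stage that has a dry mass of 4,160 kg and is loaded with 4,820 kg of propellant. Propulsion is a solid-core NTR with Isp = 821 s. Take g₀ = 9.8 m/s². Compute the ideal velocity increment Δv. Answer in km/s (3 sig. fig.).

v_e = Isp · g₀ = 821 × 9.8 = 8045.8 m/s.
m₀ = m_dry + m_prop = 4,160 + 4,820 = 8,980 kg.
Using Δv = v_e ln(m₀/m_f): Δv = v_e · ln(m₀/m_f) = 8045.8 × ln(2.159) = 8045.8 × 0.7695 ≈ 6191.1 m/s.

Δv ≈ 6.19 km/s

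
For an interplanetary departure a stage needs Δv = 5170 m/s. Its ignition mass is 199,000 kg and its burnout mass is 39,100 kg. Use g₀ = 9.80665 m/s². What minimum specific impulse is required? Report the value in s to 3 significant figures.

ln(m₀/m_f) = ln(199000/39100) = ln(5.09) = 1.6272.
From the ideal rocket equation, v_e = Δv / ln(m₀/m_f) = 5170 / 1.6272 = 3177.3 m/s.
Isp = v_e / g₀ = 3177.3 / 9.80665 = 324.0 s.

Isp ≈ 324 s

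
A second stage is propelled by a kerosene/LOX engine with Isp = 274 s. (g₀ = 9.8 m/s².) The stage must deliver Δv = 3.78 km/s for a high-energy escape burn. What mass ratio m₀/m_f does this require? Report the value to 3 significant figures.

mass ratio ≈ 4.09

v_e = Isp · g₀ = 274 × 9.8 = 2685.2 m/s.
Rocket equation: m₀/m_f = exp(Δv / v_e) = exp(3780 / 2685.2) = exp(1.4077) = 4.0866.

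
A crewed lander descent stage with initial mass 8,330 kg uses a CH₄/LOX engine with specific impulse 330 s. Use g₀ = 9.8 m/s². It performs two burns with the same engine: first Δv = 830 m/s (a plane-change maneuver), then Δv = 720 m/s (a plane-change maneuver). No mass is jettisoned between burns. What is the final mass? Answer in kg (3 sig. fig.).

final mass ≈ 5160 kg

v_e = Isp · g₀ = 330 × 9.8 = 3234.0 m/s.
After the first burn: m = 8330 × exp(−830/3234.0) = 8330 × 0.77364 = 6,444.42 kg.
After the second burn: m = 6,444.42 × exp(−720/3234.0) = 6,444.42 × 0.80041 = 5,158.18 kg.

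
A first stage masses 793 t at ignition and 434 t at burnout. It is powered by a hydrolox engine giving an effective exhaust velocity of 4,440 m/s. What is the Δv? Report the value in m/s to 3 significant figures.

Rocket equation: Δv = v_e · ln(m₀/m_f) = 4440.0 × ln(1.827) = 4440.0 × 0.6028 ≈ 2676.3 m/s.

Δv ≈ 2680 m/s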